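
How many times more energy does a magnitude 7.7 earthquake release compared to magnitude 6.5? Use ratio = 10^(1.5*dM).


M2 - M1 = 7.7 - 6.5 = 1.2
1.5 * 1.2 = 1.8
ratio = 10^1.8 = 63.1

63.1


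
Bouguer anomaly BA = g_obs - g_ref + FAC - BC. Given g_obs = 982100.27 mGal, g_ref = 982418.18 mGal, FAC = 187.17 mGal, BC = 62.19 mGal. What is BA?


BA = g_obs - g_ref + FAC - BC
= 982100.27 - 982418.18 + 187.17 - 62.19
= -192.93 mGal

-192.93


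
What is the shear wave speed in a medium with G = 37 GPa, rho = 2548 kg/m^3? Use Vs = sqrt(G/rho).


Convert G to Pa: G = 37e9 Pa
Compute G/rho = 37e9 / 2548 = 14521193.0926
Vs = sqrt(14521193.0926) = 3810.67 m/s

3810.67


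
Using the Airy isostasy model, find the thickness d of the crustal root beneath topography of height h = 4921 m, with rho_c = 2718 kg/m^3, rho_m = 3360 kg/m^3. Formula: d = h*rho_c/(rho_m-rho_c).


rho_m - rho_c = 3360 - 2718 = 642
d = 4921 * 2718 / 642
= 13375278 / 642
= 20833.77 m

20833.77


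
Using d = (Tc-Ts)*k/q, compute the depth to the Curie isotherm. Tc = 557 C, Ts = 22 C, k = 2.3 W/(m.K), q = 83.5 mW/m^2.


T_Curie - T_surf = 557 - 22 = 535 C
Convert q to W/m^2: 83.5 mW/m^2 = 0.0835 W/m^2
d = 535 * 2.3 / 0.0835 = 14736.53 m

14736.53


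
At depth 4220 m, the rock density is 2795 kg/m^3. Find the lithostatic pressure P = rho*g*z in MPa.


P = rho * g * z / 1e6
= 2795 * 9.81 * 4220 / 1e6
= 115707969.0 / 1e6
= 115.708 MPa

115.708


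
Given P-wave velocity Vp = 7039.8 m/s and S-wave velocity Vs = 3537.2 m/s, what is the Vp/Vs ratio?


Vp/Vs = 7039.8 / 3537.2
= 1.9902

1.9902


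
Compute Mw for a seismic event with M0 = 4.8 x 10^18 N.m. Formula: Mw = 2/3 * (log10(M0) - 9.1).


log10(M0) = log10(4.8 x 10^18) = 18.6812
Mw = 2/3 * (18.6812 - 9.1)
= 2/3 * 9.5812
= 6.39

6.39


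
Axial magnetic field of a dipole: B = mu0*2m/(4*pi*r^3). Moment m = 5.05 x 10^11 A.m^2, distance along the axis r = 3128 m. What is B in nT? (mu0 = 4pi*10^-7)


m = 5.05 x 10^11 = 505000000000 A.m^2
2m = 1010000000000 A.m^2
r^3 = 3128^3 = 30605553152
B = (4pi*10^-7) * 1010000000000 / (4*pi * 30605553152) * 1e9
= 1269203.43205 / 384600723765.5 * 1e9
= 3300.0547 nT

3300.0547


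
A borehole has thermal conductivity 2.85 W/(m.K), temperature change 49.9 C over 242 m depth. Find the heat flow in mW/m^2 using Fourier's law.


q = k * dT / dz * 1000
= 2.85 * 49.9 / 242 * 1000
= 0.587665 * 1000
= 587.6653 mW/m^2

587.6653


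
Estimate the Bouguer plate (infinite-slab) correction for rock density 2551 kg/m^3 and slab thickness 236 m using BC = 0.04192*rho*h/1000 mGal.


BC = 0.04192 * rho * h / 1000
= 0.04192 * 2551 * 236 / 1000
= 25.2373 mGal

25.2373


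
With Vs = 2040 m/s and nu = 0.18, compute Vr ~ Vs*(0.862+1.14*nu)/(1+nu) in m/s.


Numerator factor = 0.862 + 1.14*0.18 = 1.0672
Denominator = 1 + 0.18 = 1.18
Vr = 2040 * 1.0672 / 1.18 = 1844.99 m/s

1844.99


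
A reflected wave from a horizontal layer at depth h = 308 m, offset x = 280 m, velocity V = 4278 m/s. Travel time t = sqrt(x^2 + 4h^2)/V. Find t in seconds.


x^2 + 4h^2 = 280^2 + 4*308^2 = 78400 + 379456 = 457856
sqrt(457856) = 676.6506
t = 676.6506 / 4278 = 0.1582 s

0.1582


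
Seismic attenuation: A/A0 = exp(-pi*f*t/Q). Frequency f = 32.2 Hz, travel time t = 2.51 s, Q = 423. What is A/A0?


pi*f*t/Q = pi*32.2*2.51/423 = 0.60026
A/A0 = exp(-0.60026) = 0.548669

0.548669


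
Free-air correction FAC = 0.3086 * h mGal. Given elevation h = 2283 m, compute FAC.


FAC = 0.3086 * h
= 0.3086 * 2283
= 704.5338 mGal

704.5338


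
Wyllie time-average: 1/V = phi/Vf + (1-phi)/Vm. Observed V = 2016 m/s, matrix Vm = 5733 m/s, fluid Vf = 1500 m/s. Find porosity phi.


1/V - 1/Vm = 1/2016 - 1/5733 = 0.0003216
1/Vf - 1/Vm = 1/1500 - 1/5733 = 0.00049224
phi = 0.0003216 / 0.00049224 = 0.6533

0.6533


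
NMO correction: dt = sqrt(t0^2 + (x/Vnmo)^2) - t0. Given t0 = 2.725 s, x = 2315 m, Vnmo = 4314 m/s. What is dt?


x/Vnmo = 2315/4314 = 0.536625
(x/Vnmo)^2 = 0.287966
t0^2 = 7.425625
sqrt(7.425625 + 0.287966) = 2.777335
dt = 2.777335 - 2.725 = 0.052335

0.052335


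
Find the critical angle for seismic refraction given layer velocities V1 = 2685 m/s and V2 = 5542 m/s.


V1/V2 = 2685/5542 = 0.484482
theta_c = arcsin(0.484482) = 28.9785 degrees

28.9785


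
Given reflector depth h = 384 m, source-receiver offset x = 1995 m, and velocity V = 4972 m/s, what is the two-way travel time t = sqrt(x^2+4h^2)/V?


x^2 + 4h^2 = 1995^2 + 4*384^2 = 3980025 + 589824 = 4569849
sqrt(4569849) = 2137.7205
t = 2137.7205 / 4972 = 0.43 s

0.43


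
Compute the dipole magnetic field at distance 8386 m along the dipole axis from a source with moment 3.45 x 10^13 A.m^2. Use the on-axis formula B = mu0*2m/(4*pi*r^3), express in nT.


m = 3.45 x 10^13 = 34500000000000 A.m^2
2m = 69000000000000 A.m^2
r^3 = 8386^3 = 589745416456
B = (4pi*10^-7) * 69000000000000 / (4*pi * 589745416456) * 1e9
= 86707957.239078 / 7410959471305.69 * 1e9
= 11699.9638 nT

11699.9638


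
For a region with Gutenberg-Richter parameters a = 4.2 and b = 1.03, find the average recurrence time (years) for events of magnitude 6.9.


log10(N) = 4.2 - 1.03*6.9 = -2.907
N = 10^-2.907 = 0.001239
T = 1/N = 1/0.001239 = 807.235 years

807.235


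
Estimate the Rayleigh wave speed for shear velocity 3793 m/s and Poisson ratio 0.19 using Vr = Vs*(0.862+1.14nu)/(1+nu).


Numerator factor = 0.862 + 1.14*0.19 = 1.0786
Denominator = 1 + 0.19 = 1.19
Vr = 3793 * 1.0786 / 1.19 = 3437.92 m/s

3437.92


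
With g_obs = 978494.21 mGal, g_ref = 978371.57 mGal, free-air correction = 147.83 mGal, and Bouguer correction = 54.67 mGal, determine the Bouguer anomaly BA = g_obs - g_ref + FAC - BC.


BA = g_obs - g_ref + FAC - BC
= 978494.21 - 978371.57 + 147.83 - 54.67
= 215.8 mGal

215.8


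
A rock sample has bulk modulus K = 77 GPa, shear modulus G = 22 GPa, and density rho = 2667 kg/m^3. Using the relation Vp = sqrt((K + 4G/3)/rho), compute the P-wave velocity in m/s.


First compute the effective modulus:
K + 4G/3 = 77e9 + 4*22e9/3 = 106333333333.33 Pa
Then divide by density:
106333333333.33 / 2667 = 39870016.248 Pa/(kg/m^3)
Take the square root:
Vp = sqrt(39870016.248) = 6314.27 m/s

6314.27


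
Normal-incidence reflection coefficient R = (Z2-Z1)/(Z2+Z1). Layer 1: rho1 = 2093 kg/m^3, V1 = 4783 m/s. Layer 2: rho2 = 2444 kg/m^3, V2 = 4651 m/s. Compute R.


Z1 = 2093 * 4783 = 10010819
Z2 = 2444 * 4651 = 11367044
R = (11367044 - 10010819) / (11367044 + 10010819) = 1356225 / 21377863 = 0.0634

0.0634


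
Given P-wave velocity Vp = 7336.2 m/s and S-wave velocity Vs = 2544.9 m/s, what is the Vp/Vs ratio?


Vp/Vs = 7336.2 / 2544.9
= 2.8827

2.8827


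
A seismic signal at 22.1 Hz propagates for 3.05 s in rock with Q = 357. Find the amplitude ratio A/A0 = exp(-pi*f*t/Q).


pi*f*t/Q = pi*22.1*3.05/357 = 0.593163
A/A0 = exp(-0.593163) = 0.552577

0.552577


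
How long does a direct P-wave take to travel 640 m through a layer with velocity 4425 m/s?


t = x / V
= 640 / 4425
= 0.1446 s

0.1446


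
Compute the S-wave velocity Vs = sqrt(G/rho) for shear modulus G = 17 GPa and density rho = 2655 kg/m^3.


Convert G to Pa: G = 17e9 Pa
Compute G/rho = 17e9 / 2655 = 6403013.1827
Vs = sqrt(6403013.1827) = 2530.42 m/s

2530.42


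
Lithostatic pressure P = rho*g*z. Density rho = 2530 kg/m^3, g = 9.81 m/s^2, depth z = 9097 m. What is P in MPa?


P = rho * g * z / 1e6
= 2530 * 9.81 * 9097 / 1e6
= 225781172.1 / 1e6
= 225.7812 MPa

225.7812


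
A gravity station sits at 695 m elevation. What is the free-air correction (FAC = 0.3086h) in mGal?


FAC = 0.3086 * h
= 0.3086 * 695
= 214.477 mGal

214.477


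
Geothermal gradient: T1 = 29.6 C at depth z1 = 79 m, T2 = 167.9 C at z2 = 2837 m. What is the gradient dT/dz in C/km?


dT = 167.9 - 29.6 = 138.3 C
dz = 2837 - 79 = 2758 m
gradient = dT/dz * 1000 = 138.3/2758 * 1000 = 50.145 C/km

50.145


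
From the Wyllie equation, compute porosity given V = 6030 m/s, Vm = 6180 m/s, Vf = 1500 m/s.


1/V - 1/Vm = 1/6030 - 1/6180 = 4.03e-06
1/Vf - 1/Vm = 1/1500 - 1/6180 = 0.00050485
phi = 4.03e-06 / 0.00050485 = 0.008

0.008


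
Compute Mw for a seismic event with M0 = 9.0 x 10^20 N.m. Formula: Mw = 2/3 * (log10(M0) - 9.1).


log10(M0) = log10(9.0 x 10^20) = 20.9542
Mw = 2/3 * (20.9542 - 9.1)
= 2/3 * 11.8542
= 7.9

7.9


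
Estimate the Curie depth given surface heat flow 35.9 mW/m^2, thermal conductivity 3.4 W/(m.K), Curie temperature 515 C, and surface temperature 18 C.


T_Curie - T_surf = 515 - 18 = 497 C
Convert q to W/m^2: 35.9 mW/m^2 = 0.0359 W/m^2
d = 497 * 3.4 / 0.0359 = 47069.64 m

47069.64


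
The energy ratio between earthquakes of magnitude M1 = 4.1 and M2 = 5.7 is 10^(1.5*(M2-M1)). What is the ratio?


M2 - M1 = 5.7 - 4.1 = 1.6
1.5 * 1.6 = 2.4
ratio = 10^2.4 = 251.19

251.19


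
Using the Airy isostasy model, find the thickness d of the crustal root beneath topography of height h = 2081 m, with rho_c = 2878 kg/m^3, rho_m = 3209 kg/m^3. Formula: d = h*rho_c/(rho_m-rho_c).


rho_m - rho_c = 3209 - 2878 = 331
d = 2081 * 2878 / 331
= 5989118 / 331
= 18094.01 m

18094.01


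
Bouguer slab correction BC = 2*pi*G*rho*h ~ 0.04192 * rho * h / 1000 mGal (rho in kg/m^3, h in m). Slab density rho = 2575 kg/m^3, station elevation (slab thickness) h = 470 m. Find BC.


BC = 0.04192 * rho * h / 1000
= 0.04192 * 2575 * 470 / 1000
= 50.7337 mGal

50.7337


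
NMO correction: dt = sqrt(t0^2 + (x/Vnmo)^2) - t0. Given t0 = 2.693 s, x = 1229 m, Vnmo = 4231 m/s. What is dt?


x/Vnmo = 1229/4231 = 0.290475
(x/Vnmo)^2 = 0.084376
t0^2 = 7.252249
sqrt(7.252249 + 0.084376) = 2.70862
dt = 2.70862 - 2.693 = 0.01562

0.01562


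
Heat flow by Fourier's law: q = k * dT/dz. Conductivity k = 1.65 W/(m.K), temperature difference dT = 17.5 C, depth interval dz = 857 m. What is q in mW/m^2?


q = k * dT / dz * 1000
= 1.65 * 17.5 / 857 * 1000
= 0.033693 * 1000
= 33.6931 mW/m^2

33.6931


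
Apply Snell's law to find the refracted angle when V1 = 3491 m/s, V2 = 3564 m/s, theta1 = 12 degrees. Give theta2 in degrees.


sin(theta1) = sin(12 deg) = 0.207912
sin(theta2) = V2/V1 * sin(theta1) = 3564/3491 * 0.207912 = 0.212259
theta2 = arcsin(0.212259) = 12.2548 degrees

12.2548


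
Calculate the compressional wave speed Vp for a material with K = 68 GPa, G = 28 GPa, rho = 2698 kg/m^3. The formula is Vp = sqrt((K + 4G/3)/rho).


First compute the effective modulus:
K + 4G/3 = 68e9 + 4*28e9/3 = 105333333333.33 Pa
Then divide by density:
105333333333.33 / 2698 = 39041265.1347 Pa/(kg/m^3)
Take the square root:
Vp = sqrt(39041265.1347) = 6248.3 m/s

6248.3


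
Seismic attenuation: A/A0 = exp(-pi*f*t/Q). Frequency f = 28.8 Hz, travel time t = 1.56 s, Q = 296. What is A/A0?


pi*f*t/Q = pi*28.8*1.56/296 = 0.476843
A/A0 = exp(-0.476843) = 0.62074

0.62074


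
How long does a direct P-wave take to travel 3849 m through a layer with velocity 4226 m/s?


t = x / V
= 3849 / 4226
= 0.9108 s

0.9108


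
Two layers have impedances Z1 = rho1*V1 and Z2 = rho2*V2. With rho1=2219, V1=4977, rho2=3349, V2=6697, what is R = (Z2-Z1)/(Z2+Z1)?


Z1 = 2219 * 4977 = 11043963
Z2 = 3349 * 6697 = 22428253
R = (22428253 - 11043963) / (22428253 + 11043963) = 11384290 / 33472216 = 0.3401

0.3401


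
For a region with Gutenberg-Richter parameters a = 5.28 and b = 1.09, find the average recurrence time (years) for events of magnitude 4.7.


log10(N) = 5.28 - 1.09*4.7 = 0.157
N = 10^0.157 = 1.435489
T = 1/N = 1/1.435489 = 0.6966 years

0.6966


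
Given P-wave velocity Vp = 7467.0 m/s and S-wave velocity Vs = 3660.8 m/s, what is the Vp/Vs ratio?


Vp/Vs = 7467.0 / 3660.8
= 2.0397

2.0397


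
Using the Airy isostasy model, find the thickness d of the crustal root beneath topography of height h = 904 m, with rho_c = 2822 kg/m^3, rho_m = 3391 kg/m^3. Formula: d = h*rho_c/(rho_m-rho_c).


rho_m - rho_c = 3391 - 2822 = 569
d = 904 * 2822 / 569
= 2551088 / 569
= 4483.46 m

4483.46


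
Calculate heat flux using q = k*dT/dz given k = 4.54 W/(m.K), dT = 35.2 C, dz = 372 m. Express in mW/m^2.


q = k * dT / dz * 1000
= 4.54 * 35.2 / 372 * 1000
= 0.429591 * 1000
= 429.5914 mW/m^2

429.5914


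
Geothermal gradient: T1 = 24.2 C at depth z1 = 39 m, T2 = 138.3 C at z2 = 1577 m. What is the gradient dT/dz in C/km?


dT = 138.3 - 24.2 = 114.1 C
dz = 1577 - 39 = 1538 m
gradient = dT/dz * 1000 = 114.1/1538 * 1000 = 74.1873 C/km

74.1873


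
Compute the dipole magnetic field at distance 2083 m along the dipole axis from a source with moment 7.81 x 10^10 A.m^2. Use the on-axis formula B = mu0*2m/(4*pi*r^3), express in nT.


m = 7.81 x 10^10 = 78100000000 A.m^2
2m = 156200000000 A.m^2
r^3 = 2083^3 = 9037905787
B = (4pi*10^-7) * 156200000000 / (4*pi * 9037905787) * 1e9
= 196286.708996 / 113573673697.1 * 1e9
= 1728.2765 nT

1728.2765


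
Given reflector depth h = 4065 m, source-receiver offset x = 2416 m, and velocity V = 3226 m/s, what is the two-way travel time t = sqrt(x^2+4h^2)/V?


x^2 + 4h^2 = 2416^2 + 4*4065^2 = 5837056 + 66096900 = 71933956
sqrt(71933956) = 8481.3888
t = 8481.3888 / 3226 = 2.6291 s

2.6291


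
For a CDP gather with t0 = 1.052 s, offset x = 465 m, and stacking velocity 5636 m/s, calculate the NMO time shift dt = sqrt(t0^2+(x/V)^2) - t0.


x/Vnmo = 465/5636 = 0.082505
(x/Vnmo)^2 = 0.006807
t0^2 = 1.106704
sqrt(1.106704 + 0.006807) = 1.05523
dt = 1.05523 - 1.052 = 0.00323

0.00323


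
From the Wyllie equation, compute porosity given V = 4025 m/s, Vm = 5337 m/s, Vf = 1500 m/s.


1/V - 1/Vm = 1/4025 - 1/5337 = 6.108e-05
1/Vf - 1/Vm = 1/1500 - 1/5337 = 0.0004793
phi = 6.108e-05 / 0.0004793 = 0.1274

0.1274


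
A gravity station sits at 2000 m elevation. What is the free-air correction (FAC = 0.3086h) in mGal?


FAC = 0.3086 * h
= 0.3086 * 2000
= 617.2 mGal

617.2


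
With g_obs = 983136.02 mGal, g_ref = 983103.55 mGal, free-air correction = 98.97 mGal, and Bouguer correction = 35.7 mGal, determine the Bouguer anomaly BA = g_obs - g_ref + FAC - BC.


BA = g_obs - g_ref + FAC - BC
= 983136.02 - 983103.55 + 98.97 - 35.7
= 95.74 mGal

95.74


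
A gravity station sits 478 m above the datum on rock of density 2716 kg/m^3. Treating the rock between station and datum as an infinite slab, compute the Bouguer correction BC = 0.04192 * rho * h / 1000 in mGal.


BC = 0.04192 * rho * h / 1000
= 0.04192 * 2716 * 478 / 1000
= 54.4226 mGal

54.4226


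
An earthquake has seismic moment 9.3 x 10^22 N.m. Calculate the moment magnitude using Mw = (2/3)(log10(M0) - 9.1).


log10(M0) = log10(9.3 x 10^22) = 22.9685
Mw = 2/3 * (22.9685 - 9.1)
= 2/3 * 13.8685
= 9.25

9.25


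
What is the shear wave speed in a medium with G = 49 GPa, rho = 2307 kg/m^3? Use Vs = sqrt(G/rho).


Convert G to Pa: G = 49e9 Pa
Compute G/rho = 49e9 / 2307 = 21239705.2449
Vs = sqrt(21239705.2449) = 4608.66 m/s

4608.66


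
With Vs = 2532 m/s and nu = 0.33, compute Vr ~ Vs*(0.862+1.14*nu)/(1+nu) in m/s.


Numerator factor = 0.862 + 1.14*0.33 = 1.2382
Denominator = 1 + 0.33 = 1.33
Vr = 2532 * 1.2382 / 1.33 = 2357.23 m/s

2357.23


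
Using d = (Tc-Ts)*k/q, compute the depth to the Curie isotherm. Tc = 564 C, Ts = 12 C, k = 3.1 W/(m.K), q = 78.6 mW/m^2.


T_Curie - T_surf = 564 - 12 = 552 C
Convert q to W/m^2: 78.6 mW/m^2 = 0.0786 W/m^2
d = 552 * 3.1 / 0.0786 = 21770.99 m

21770.99


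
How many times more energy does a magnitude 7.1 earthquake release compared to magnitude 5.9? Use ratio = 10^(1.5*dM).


M2 - M1 = 7.1 - 5.9 = 1.2
1.5 * 1.2 = 1.8
ratio = 10^1.8 = 63.1

63.1


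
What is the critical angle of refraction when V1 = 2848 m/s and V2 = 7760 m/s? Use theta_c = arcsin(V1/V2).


V1/V2 = 2848/7760 = 0.36701
theta_c = arcsin(0.36701) = 21.5314 degrees

21.5314


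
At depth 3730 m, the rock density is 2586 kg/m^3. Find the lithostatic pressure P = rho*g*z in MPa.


P = rho * g * z / 1e6
= 2586 * 9.81 * 3730 / 1e6
= 94625101.8 / 1e6
= 94.6251 MPa

94.6251


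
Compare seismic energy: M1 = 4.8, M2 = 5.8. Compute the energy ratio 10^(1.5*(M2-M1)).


M2 - M1 = 5.8 - 4.8 = 1.0
1.5 * 1.0 = 1.5
ratio = 10^1.5 = 31.62

31.62


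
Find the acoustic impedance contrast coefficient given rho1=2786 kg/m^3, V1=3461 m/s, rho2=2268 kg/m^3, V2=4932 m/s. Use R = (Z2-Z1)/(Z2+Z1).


Z1 = 2786 * 3461 = 9642346
Z2 = 2268 * 4932 = 11185776
R = (11185776 - 9642346) / (11185776 + 9642346) = 1543430 / 20828122 = 0.0741

0.0741


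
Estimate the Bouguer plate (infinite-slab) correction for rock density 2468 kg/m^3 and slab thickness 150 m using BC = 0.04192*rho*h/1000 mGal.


BC = 0.04192 * rho * h / 1000
= 0.04192 * 2468 * 150 / 1000
= 15.5188 mGal

15.5188


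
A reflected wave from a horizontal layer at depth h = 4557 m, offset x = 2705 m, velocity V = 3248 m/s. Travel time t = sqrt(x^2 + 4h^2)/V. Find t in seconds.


x^2 + 4h^2 = 2705^2 + 4*4557^2 = 7317025 + 83064996 = 90382021
sqrt(90382021) = 9506.9459
t = 9506.9459 / 3248 = 2.927 s

2.927


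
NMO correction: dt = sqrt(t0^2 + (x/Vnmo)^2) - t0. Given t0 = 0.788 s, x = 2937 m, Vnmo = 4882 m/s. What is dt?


x/Vnmo = 2937/4882 = 0.601598
(x/Vnmo)^2 = 0.36192
t0^2 = 0.620944
sqrt(0.620944 + 0.36192) = 0.991395
dt = 0.991395 - 0.788 = 0.203395

0.203395


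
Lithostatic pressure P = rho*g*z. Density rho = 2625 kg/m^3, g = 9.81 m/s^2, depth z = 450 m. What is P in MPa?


P = rho * g * z / 1e6
= 2625 * 9.81 * 450 / 1e6
= 11588062.5 / 1e6
= 11.5881 MPa

11.5881


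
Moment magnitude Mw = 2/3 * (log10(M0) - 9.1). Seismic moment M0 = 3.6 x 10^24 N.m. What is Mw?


log10(M0) = log10(3.6 x 10^24) = 24.5563
Mw = 2/3 * (24.5563 - 9.1)
= 2/3 * 15.4563
= 10.3

10.3


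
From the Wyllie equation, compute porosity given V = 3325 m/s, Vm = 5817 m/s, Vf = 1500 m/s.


1/V - 1/Vm = 1/3325 - 1/5817 = 0.00012884
1/Vf - 1/Vm = 1/1500 - 1/5817 = 0.00049476
phi = 0.00012884 / 0.00049476 = 0.2604

0.2604


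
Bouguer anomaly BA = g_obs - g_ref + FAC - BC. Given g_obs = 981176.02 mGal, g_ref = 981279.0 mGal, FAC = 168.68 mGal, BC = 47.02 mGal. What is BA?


BA = g_obs - g_ref + FAC - BC
= 981176.02 - 981279.0 + 168.68 - 47.02
= 18.68 mGal

18.68


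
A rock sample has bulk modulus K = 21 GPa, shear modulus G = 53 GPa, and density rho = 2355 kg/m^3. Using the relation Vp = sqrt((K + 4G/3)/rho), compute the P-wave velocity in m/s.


First compute the effective modulus:
K + 4G/3 = 21e9 + 4*53e9/3 = 91666666666.67 Pa
Then divide by density:
91666666666.67 / 2355 = 38924274.5931 Pa/(kg/m^3)
Take the square root:
Vp = sqrt(38924274.5931) = 6238.93 m/s

6238.93


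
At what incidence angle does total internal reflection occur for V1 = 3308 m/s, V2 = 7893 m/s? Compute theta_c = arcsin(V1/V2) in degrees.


V1/V2 = 3308/7893 = 0.419106
theta_c = arcsin(0.419106) = 24.7781 degrees

24.7781


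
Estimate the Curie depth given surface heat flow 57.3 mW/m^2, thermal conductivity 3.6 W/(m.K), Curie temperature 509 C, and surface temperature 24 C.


T_Curie - T_surf = 509 - 24 = 485 C
Convert q to W/m^2: 57.3 mW/m^2 = 0.0573 W/m^2
d = 485 * 3.6 / 0.0573 = 30471.2 m

30471.2


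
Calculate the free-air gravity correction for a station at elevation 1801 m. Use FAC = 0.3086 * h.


FAC = 0.3086 * h
= 0.3086 * 1801
= 555.7886 mGal

555.7886


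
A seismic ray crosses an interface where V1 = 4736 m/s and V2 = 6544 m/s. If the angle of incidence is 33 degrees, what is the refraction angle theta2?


sin(theta1) = sin(33 deg) = 0.544639
sin(theta2) = V2/V1 * sin(theta1) = 6544/4736 * 0.544639 = 0.752559
theta2 = arcsin(0.752559) = 48.8125 degrees

48.8125


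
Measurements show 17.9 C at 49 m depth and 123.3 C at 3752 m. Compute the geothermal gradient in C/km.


dT = 123.3 - 17.9 = 105.4 C
dz = 3752 - 49 = 3703 m
gradient = dT/dz * 1000 = 105.4/3703 * 1000 = 28.4634 C/km

28.4634


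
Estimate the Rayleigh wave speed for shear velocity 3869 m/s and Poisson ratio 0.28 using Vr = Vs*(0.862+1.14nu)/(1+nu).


Numerator factor = 0.862 + 1.14*0.28 = 1.1812
Denominator = 1 + 0.28 = 1.28
Vr = 3869 * 1.1812 / 1.28 = 3570.36 m/s

3570.36


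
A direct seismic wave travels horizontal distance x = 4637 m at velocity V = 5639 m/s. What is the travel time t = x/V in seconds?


t = x / V
= 4637 / 5639
= 0.8223 s

0.8223


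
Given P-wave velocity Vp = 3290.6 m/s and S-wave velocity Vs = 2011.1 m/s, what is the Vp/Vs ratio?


Vp/Vs = 3290.6 / 2011.1
= 1.6362

1.6362


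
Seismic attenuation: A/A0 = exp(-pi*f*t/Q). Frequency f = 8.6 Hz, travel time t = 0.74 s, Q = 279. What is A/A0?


pi*f*t/Q = pi*8.6*0.74/279 = 0.07166
A/A0 = exp(-0.07166) = 0.930847

0.930847


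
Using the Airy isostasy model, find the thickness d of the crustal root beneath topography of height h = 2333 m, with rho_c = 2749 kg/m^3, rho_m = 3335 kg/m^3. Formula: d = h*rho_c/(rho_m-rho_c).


rho_m - rho_c = 3335 - 2749 = 586
d = 2333 * 2749 / 586
= 6413417 / 586
= 10944.4 m

10944.4


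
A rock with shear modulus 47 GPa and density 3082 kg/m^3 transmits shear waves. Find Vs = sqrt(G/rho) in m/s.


Convert G to Pa: G = 47e9 Pa
Compute G/rho = 47e9 / 3082 = 15249837.7677
Vs = sqrt(15249837.7677) = 3905.1 m/s

3905.1


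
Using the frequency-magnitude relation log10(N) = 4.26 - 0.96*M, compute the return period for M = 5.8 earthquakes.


log10(N) = 4.26 - 0.96*5.8 = -1.308
N = 10^-1.308 = 0.049204
T = 1/N = 1/0.049204 = 20.3236 years

20.3236


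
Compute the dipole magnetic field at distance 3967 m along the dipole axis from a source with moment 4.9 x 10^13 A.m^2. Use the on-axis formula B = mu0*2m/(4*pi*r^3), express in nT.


m = 4.9 x 10^13 = 49000000000000 A.m^2
2m = 98000000000000 A.m^2
r^3 = 3967^3 = 62429032063
B = (4pi*10^-7) * 98000000000000 / (4*pi * 62429032063) * 1e9
= 123150432.02072 / 784506353999.37 * 1e9
= 156978.2468 nT

156978.2468


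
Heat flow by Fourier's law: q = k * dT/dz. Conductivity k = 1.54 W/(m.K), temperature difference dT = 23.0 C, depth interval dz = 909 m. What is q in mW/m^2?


q = k * dT / dz * 1000
= 1.54 * 23.0 / 909 * 1000
= 0.038966 * 1000
= 38.9659 mW/m^2

38.9659


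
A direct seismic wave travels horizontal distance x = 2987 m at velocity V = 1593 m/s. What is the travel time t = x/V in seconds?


t = x / V
= 2987 / 1593
= 1.8751 s

1.8751


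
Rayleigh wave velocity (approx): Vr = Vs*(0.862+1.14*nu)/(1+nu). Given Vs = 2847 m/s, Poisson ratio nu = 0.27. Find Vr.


Numerator factor = 0.862 + 1.14*0.27 = 1.1698
Denominator = 1 + 0.27 = 1.27
Vr = 2847 * 1.1698 / 1.27 = 2622.38 m/s

2622.38


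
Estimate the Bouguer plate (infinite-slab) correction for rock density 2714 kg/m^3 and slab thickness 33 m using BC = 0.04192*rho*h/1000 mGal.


BC = 0.04192 * rho * h / 1000
= 0.04192 * 2714 * 33 / 1000
= 3.7544 mGal

3.7544


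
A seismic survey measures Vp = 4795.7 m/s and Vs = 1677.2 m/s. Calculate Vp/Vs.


Vp/Vs = 4795.7 / 1677.2
= 2.8593

2.8593


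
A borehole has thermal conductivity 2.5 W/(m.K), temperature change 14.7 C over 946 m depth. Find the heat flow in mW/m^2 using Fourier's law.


q = k * dT / dz * 1000
= 2.5 * 14.7 / 946 * 1000
= 0.038848 * 1000
= 38.8478 mW/m^2

38.8478


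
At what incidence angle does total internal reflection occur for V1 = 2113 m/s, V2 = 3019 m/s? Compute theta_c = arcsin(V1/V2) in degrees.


V1/V2 = 2113/3019 = 0.699901
theta_c = arcsin(0.699901) = 44.419 degrees

44.419


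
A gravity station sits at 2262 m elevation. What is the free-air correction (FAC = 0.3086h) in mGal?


FAC = 0.3086 * h
= 0.3086 * 2262
= 698.0532 mGal

698.0532


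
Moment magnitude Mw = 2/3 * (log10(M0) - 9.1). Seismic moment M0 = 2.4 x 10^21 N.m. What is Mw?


log10(M0) = log10(2.4 x 10^21) = 21.3802
Mw = 2/3 * (21.3802 - 9.1)
= 2/3 * 12.2802
= 8.19

8.19


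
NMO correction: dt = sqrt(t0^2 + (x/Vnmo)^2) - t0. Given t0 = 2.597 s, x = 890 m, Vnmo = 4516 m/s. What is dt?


x/Vnmo = 890/4516 = 0.197077
(x/Vnmo)^2 = 0.038839
t0^2 = 6.744409
sqrt(6.744409 + 0.038839) = 2.604467
dt = 2.604467 - 2.597 = 0.007467

0.007467


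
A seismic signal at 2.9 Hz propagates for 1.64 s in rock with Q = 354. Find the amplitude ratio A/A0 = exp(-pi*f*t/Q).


pi*f*t/Q = pi*2.9*1.64/354 = 0.042207
A/A0 = exp(-0.042207) = 0.958671

0.958671


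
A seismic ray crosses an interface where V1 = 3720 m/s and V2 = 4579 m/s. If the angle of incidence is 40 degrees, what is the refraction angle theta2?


sin(theta1) = sin(40 deg) = 0.642788
sin(theta2) = V2/V1 * sin(theta1) = 4579/3720 * 0.642788 = 0.791216
theta2 = arcsin(0.791216) = 52.2993 degrees

52.2993


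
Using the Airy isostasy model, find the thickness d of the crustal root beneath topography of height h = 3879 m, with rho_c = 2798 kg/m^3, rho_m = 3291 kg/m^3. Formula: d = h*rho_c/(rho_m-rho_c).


rho_m - rho_c = 3291 - 2798 = 493
d = 3879 * 2798 / 493
= 10853442 / 493
= 22015.1 m

22015.1


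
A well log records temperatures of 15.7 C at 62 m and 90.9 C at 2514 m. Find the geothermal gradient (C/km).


dT = 90.9 - 15.7 = 75.2 C
dz = 2514 - 62 = 2452 m
gradient = dT/dz * 1000 = 75.2/2452 * 1000 = 30.6688 C/km

30.6688


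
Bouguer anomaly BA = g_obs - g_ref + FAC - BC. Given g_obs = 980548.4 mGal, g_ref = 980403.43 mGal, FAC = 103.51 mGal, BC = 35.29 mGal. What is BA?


BA = g_obs - g_ref + FAC - BC
= 980548.4 - 980403.43 + 103.51 - 35.29
= 213.19 mGal

213.19


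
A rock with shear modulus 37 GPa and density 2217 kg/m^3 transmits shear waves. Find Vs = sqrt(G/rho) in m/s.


Convert G to Pa: G = 37e9 Pa
Compute G/rho = 37e9 / 2217 = 16689219.6662
Vs = sqrt(16689219.6662) = 4085.24 m/s

4085.24


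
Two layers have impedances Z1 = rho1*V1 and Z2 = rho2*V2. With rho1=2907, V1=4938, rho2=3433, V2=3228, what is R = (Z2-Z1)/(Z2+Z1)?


Z1 = 2907 * 4938 = 14354766
Z2 = 3433 * 3228 = 11081724
R = (11081724 - 14354766) / (11081724 + 14354766) = -3273042 / 25436490 = -0.1287

-0.1287


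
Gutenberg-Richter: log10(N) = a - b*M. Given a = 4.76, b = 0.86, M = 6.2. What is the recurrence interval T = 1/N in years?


log10(N) = 4.76 - 0.86*6.2 = -0.572
N = 10^-0.572 = 0.267917
T = 1/N = 1/0.267917 = 3.7325 years

3.7325


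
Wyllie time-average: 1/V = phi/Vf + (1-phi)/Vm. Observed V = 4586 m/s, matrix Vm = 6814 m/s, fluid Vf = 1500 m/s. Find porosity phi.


1/V - 1/Vm = 1/4586 - 1/6814 = 7.13e-05
1/Vf - 1/Vm = 1/1500 - 1/6814 = 0.00051991
phi = 7.13e-05 / 0.00051991 = 0.1371

0.1371


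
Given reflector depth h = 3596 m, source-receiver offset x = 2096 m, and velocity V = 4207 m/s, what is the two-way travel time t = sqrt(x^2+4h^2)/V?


x^2 + 4h^2 = 2096^2 + 4*3596^2 = 4393216 + 51724864 = 56118080
sqrt(56118080) = 7491.2002
t = 7491.2002 / 4207 = 1.7807 s

1.7807


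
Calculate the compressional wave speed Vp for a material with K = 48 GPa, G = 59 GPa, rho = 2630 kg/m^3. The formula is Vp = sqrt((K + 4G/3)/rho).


First compute the effective modulus:
K + 4G/3 = 48e9 + 4*59e9/3 = 126666666666.67 Pa
Then divide by density:
126666666666.67 / 2630 = 48162230.6717 Pa/(kg/m^3)
Take the square root:
Vp = sqrt(48162230.6717) = 6939.9 m/s

6939.9


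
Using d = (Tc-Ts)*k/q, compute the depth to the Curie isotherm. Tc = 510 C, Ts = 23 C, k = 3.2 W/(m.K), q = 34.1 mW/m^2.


T_Curie - T_surf = 510 - 23 = 487 C
Convert q to W/m^2: 34.1 mW/m^2 = 0.0341 W/m^2
d = 487 * 3.2 / 0.0341 = 45700.88 m

45700.88


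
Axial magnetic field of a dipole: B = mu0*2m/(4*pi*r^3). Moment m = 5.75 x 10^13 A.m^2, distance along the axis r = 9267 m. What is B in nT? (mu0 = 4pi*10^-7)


m = 5.75 x 10^13 = 57500000000000 A.m^2
2m = 115000000000000 A.m^2
r^3 = 9267^3 = 795824837163
B = (4pi*10^-7) * 115000000000000 / (4*pi * 795824837163) * 1e9
= 144513262.065131 / 10000629847902.3 * 1e9
= 14450.4161 nT

14450.4161


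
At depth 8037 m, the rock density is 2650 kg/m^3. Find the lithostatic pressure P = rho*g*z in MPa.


P = rho * g * z / 1e6
= 2650 * 9.81 * 8037 / 1e6
= 208933870.5 / 1e6
= 208.9339 MPa

208.9339


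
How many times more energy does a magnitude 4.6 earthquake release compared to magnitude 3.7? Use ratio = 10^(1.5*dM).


M2 - M1 = 4.6 - 3.7 = 0.9
1.5 * 0.9 = 1.35
ratio = 10^1.35 = 22.39

22.39


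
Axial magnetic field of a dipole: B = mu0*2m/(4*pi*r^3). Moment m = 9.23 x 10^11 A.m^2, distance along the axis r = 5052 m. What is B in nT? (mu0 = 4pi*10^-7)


m = 9.23 x 10^11 = 923000000000 A.m^2
2m = 1846000000000 A.m^2
r^3 = 5052^3 = 128940700608
B = (4pi*10^-7) * 1846000000000 / (4*pi * 128940700608) * 1e9
= 2319752.015411 / 1620316631115.26 * 1e9
= 1431.6659 nT

1431.6659


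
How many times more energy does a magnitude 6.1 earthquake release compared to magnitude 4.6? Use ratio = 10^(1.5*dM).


M2 - M1 = 6.1 - 4.6 = 1.5
1.5 * 1.5 = 2.25
ratio = 10^2.25 = 177.83

177.83


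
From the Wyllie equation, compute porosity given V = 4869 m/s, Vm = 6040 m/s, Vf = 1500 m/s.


1/V - 1/Vm = 1/4869 - 1/6040 = 3.982e-05
1/Vf - 1/Vm = 1/1500 - 1/6040 = 0.0005011
phi = 3.982e-05 / 0.0005011 = 0.0795

0.0795


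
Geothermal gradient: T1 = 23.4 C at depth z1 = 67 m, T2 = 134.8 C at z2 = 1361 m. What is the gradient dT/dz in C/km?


dT = 134.8 - 23.4 = 111.4 C
dz = 1361 - 67 = 1294 m
gradient = dT/dz * 1000 = 111.4/1294 * 1000 = 86.0896 C/km

86.0896


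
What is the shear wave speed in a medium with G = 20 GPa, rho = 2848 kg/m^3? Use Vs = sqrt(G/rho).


Convert G to Pa: G = 20e9 Pa
Compute G/rho = 20e9 / 2848 = 7022471.9101
Vs = sqrt(7022471.9101) = 2649.99 m/s

2649.99


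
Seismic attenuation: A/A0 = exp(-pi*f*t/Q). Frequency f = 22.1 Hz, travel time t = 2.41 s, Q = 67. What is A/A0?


pi*f*t/Q = pi*22.1*2.41/67 = 2.497379
A/A0 = exp(-2.497379) = 0.0823

0.0823


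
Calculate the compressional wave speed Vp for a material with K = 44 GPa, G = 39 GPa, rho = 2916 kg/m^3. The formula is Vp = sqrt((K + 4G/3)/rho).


First compute the effective modulus:
K + 4G/3 = 44e9 + 4*39e9/3 = 96000000000.0 Pa
Then divide by density:
96000000000.0 / 2916 = 32921810.6996 Pa/(kg/m^3)
Take the square root:
Vp = sqrt(32921810.6996) = 5737.75 m/s

5737.75


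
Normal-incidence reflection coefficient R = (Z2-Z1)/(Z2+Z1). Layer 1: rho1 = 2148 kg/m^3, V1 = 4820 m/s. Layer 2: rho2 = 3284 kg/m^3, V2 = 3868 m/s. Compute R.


Z1 = 2148 * 4820 = 10353360
Z2 = 3284 * 3868 = 12702512
R = (12702512 - 10353360) / (12702512 + 10353360) = 2349152 / 23055872 = 0.1019

0.1019


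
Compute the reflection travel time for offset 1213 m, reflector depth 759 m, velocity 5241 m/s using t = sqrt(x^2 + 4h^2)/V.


x^2 + 4h^2 = 1213^2 + 4*759^2 = 1471369 + 2304324 = 3775693
sqrt(3775693) = 1943.1143
t = 1943.1143 / 5241 = 0.3708 s

0.3708


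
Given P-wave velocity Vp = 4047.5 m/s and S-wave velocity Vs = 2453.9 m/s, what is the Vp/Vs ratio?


Vp/Vs = 4047.5 / 2453.9
= 1.6494

1.6494


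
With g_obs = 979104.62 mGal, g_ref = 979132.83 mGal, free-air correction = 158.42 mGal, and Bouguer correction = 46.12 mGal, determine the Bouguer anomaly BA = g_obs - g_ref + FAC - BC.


BA = g_obs - g_ref + FAC - BC
= 979104.62 - 979132.83 + 158.42 - 46.12
= 84.09 mGal

84.09


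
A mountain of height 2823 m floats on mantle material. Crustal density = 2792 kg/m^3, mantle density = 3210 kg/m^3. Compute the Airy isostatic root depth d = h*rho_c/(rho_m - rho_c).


rho_m - rho_c = 3210 - 2792 = 418
d = 2823 * 2792 / 418
= 7881816 / 418
= 18856.02 m

18856.02


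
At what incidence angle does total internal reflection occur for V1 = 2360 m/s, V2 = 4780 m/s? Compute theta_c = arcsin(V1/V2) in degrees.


V1/V2 = 2360/4780 = 0.493724
theta_c = arcsin(0.493724) = 29.5856 degrees

29.5856


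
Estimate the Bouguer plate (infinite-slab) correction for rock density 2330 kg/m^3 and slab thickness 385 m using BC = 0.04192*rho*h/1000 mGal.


BC = 0.04192 * rho * h / 1000
= 0.04192 * 2330 * 385 / 1000
= 37.6043 mGal

37.6043


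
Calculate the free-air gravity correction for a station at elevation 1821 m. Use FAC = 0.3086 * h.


FAC = 0.3086 * h
= 0.3086 * 1821
= 561.9606 mGal

561.9606


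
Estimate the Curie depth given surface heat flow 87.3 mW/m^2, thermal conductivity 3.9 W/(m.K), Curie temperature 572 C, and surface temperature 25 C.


T_Curie - T_surf = 572 - 25 = 547 C
Convert q to W/m^2: 87.3 mW/m^2 = 0.0873 W/m^2
d = 547 * 3.9 / 0.0873 = 24436.43 m

24436.43


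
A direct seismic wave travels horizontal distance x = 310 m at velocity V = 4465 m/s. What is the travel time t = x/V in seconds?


t = x / V
= 310 / 4465
= 0.0694 s

0.0694


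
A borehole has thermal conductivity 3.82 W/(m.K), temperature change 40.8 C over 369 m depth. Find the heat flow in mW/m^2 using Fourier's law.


q = k * dT / dz * 1000
= 3.82 * 40.8 / 369 * 1000
= 0.422374 * 1000
= 422.374 mW/m^2

422.374


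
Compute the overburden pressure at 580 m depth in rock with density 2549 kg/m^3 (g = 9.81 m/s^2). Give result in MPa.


P = rho * g * z / 1e6
= 2549 * 9.81 * 580 / 1e6
= 14503300.2 / 1e6
= 14.5033 MPa

14.5033


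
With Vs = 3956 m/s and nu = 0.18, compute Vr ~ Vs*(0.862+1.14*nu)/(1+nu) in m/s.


Numerator factor = 0.862 + 1.14*0.18 = 1.0672
Denominator = 1 + 0.18 = 1.18
Vr = 3956 * 1.0672 / 1.18 = 3577.83 m/s

3577.83


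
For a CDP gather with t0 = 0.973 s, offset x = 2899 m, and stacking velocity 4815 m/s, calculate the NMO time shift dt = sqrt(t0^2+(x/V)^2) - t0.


x/Vnmo = 2899/4815 = 0.602077
(x/Vnmo)^2 = 0.362497
t0^2 = 0.946729
sqrt(0.946729 + 0.362497) = 1.144214
dt = 1.144214 - 0.973 = 0.171214

0.171214


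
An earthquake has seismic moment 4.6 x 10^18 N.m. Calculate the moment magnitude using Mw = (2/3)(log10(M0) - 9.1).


log10(M0) = log10(4.6 x 10^18) = 18.6628
Mw = 2/3 * (18.6628 - 9.1)
= 2/3 * 9.5628
= 6.38

6.38


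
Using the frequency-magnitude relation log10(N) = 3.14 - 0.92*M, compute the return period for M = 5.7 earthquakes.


log10(N) = 3.14 - 0.92*5.7 = -2.104
N = 10^-2.104 = 0.00787
T = 1/N = 1/0.00787 = 127.0574 years

127.0574


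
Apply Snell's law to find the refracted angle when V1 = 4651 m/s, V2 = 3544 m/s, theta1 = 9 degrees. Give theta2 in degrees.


sin(theta1) = sin(9 deg) = 0.156434
sin(theta2) = V2/V1 * sin(theta1) = 3544/4651 * 0.156434 = 0.119201
theta2 = arcsin(0.119201) = 6.846 degrees

6.846


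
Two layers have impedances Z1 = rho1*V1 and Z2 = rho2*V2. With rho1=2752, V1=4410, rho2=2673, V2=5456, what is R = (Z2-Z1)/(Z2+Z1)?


Z1 = 2752 * 4410 = 12136320
Z2 = 2673 * 5456 = 14583888
R = (14583888 - 12136320) / (14583888 + 12136320) = 2447568 / 26720208 = 0.0916

0.0916


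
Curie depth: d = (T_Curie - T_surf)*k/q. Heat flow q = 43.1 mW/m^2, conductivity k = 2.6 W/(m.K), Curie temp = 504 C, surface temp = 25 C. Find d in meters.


T_Curie - T_surf = 504 - 25 = 479 C
Convert q to W/m^2: 43.1 mW/m^2 = 0.0431 W/m^2
d = 479 * 2.6 / 0.0431 = 28895.59 m

28895.59


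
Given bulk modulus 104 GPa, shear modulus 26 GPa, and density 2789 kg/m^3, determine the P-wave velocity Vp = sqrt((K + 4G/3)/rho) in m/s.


First compute the effective modulus:
K + 4G/3 = 104e9 + 4*26e9/3 = 138666666666.67 Pa
Then divide by density:
138666666666.67 / 2789 = 49719134.6958 Pa/(kg/m^3)
Take the square root:
Vp = sqrt(49719134.6958) = 7051.18 m/s

7051.18


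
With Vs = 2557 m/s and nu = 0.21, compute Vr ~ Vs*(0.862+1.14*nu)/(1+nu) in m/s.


Numerator factor = 0.862 + 1.14*0.21 = 1.1014
Denominator = 1 + 0.21 = 1.21
Vr = 2557 * 1.1014 / 1.21 = 2327.5 m/s

2327.5


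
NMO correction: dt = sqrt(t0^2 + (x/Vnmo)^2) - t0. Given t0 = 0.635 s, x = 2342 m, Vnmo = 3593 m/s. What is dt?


x/Vnmo = 2342/3593 = 0.651823
(x/Vnmo)^2 = 0.424873
t0^2 = 0.403225
sqrt(0.403225 + 0.424873) = 0.909999
dt = 0.909999 - 0.635 = 0.274999

0.274999


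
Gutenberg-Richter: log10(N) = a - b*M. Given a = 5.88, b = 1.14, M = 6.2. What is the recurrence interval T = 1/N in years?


log10(N) = 5.88 - 1.14*6.2 = -1.188
N = 10^-1.188 = 0.064863
T = 1/N = 1/0.064863 = 15.417 years

15.417


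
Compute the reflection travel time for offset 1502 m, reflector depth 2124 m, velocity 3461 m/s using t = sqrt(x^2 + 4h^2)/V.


x^2 + 4h^2 = 1502^2 + 4*2124^2 = 2256004 + 18045504 = 20301508
sqrt(20301508) = 4505.7195
t = 4505.7195 / 3461 = 1.3019 s

1.3019


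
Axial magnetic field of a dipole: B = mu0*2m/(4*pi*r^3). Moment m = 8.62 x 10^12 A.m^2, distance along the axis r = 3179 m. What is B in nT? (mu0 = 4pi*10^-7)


m = 8.62 x 10^12 = 8620000000000 A.m^2
2m = 17240000000000 A.m^2
r^3 = 3179^3 = 32127104339
B = (4pi*10^-7) * 17240000000000 / (4*pi * 32127104339) * 1e9
= 21664422.939155 / 403721099890.06 * 1e9
= 53661.8545 nT

53661.8545


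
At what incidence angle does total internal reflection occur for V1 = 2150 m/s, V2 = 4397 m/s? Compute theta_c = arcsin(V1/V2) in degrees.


V1/V2 = 2150/4397 = 0.48897
theta_c = arcsin(0.48897) = 29.2729 degrees

29.2729


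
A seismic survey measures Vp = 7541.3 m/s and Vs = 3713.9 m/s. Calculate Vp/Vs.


Vp/Vs = 7541.3 / 3713.9
= 2.0306

2.0306


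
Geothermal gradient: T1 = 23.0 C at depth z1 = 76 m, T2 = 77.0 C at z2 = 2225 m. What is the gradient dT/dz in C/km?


dT = 77.0 - 23.0 = 54.0 C
dz = 2225 - 76 = 2149 m
gradient = dT/dz * 1000 = 54.0/2149 * 1000 = 25.128 C/km

25.128


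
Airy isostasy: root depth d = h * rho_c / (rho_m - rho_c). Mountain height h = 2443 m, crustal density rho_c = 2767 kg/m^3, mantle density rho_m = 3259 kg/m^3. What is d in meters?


rho_m - rho_c = 3259 - 2767 = 492
d = 2443 * 2767 / 492
= 6759781 / 492
= 13739.39 m

13739.39


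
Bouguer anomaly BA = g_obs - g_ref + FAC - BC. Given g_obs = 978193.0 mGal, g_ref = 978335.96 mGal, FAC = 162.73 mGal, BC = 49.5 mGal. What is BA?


BA = g_obs - g_ref + FAC - BC
= 978193.0 - 978335.96 + 162.73 - 49.5
= -29.73 mGal

-29.73


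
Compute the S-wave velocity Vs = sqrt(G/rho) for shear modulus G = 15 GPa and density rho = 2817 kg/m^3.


Convert G to Pa: G = 15e9 Pa
Compute G/rho = 15e9 / 2817 = 5324813.6315
Vs = sqrt(5324813.6315) = 2307.56 m/s

2307.56


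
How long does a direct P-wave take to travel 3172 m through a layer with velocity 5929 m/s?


t = x / V
= 3172 / 5929
= 0.535 s

0.535


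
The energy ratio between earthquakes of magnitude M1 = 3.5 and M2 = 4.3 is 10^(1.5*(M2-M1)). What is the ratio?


M2 - M1 = 4.3 - 3.5 = 0.8
1.5 * 0.8 = 1.2
ratio = 10^1.2 = 15.85

15.85


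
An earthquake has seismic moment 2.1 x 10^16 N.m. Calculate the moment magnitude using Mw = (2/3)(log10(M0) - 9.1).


log10(M0) = log10(2.1 x 10^16) = 16.3222
Mw = 2/3 * (16.3222 - 9.1)
= 2/3 * 7.2222
= 4.81

4.81


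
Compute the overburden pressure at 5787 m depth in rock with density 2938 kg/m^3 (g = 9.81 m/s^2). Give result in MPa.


P = rho * g * z / 1e6
= 2938 * 9.81 * 5787 / 1e6
= 166791640.86 / 1e6
= 166.7916 MPa

166.7916


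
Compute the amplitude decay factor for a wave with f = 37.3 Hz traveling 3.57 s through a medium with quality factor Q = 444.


pi*f*t/Q = pi*37.3*3.57/444 = 0.942202
A/A0 = exp(-0.942202) = 0.389769

0.389769


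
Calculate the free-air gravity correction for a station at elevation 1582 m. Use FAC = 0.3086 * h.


FAC = 0.3086 * h
= 0.3086 * 1582
= 488.2052 mGal

488.2052


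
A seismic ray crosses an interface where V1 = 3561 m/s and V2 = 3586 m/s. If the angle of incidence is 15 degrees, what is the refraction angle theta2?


sin(theta1) = sin(15 deg) = 0.258819
sin(theta2) = V2/V1 * sin(theta1) = 3586/3561 * 0.258819 = 0.260636
theta2 = arcsin(0.260636) = 15.1078 degrees

15.1078


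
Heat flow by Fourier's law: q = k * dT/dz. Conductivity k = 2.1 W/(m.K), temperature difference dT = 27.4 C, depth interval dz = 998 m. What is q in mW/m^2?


q = k * dT / dz * 1000
= 2.1 * 27.4 / 998 * 1000
= 0.057655 * 1000
= 57.6553 mW/m^2

57.6553
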